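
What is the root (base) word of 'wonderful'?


Remove suffix '-ful' from 'wonderful' to get root 'wonder'.

wonder


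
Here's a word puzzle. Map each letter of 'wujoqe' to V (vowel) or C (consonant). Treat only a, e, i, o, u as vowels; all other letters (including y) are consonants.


Letter mapping: w = C, u = V, j = C, o = V, q = C, e = V.

CVCVCV


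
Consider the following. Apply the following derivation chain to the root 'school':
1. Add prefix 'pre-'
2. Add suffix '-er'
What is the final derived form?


Step 1: Add prefix 'pre-' to 'school' = 'preschool'
Step 2: Add suffix '-er' to 'preschool' = 'preschooler'

preschooler


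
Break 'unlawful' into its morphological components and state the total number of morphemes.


Step 1: Identify prefix: 'un' (meaning: not/reverse)
Step 2: Identify root: 'law'
Step 3: Identify suffix(es): 'ful'
Decomposition: un- (prefix: not/reverse) + law (root) + -ful (suffix: full of)
Total morphemes: 3

3 morphemes (un- (prefix: not/reverse) + law (root) + -ful (suffix: full of))


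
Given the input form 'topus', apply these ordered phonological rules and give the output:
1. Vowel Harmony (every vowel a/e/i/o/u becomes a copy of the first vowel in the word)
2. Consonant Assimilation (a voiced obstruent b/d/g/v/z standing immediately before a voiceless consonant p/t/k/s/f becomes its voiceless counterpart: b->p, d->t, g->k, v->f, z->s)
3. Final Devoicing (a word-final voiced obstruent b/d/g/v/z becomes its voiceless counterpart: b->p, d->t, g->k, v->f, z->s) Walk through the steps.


Starting form: 'topus'
Rule 1: Vowel Harmony: all vowels become 'o' (matching first vowel). 'topus' -> 'topos'
Rule 2: Consonant Assimilation: no voiced obstruent (b/d/g/v/z) stands immediately before a voiceless consonant (p/t/k/s/f). No change.
Rule 3: Final Devoicing: final consonant 's' is not one of the voiced obstruents b/d/g/v/z. No change.
Final form: 'topos'

topos


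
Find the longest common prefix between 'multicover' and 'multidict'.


Compare from the start: 5 characters match: 'multi'. Mismatch at position 6: 'c' vs 'd'.

multi


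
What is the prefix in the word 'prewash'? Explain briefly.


The word 'prewash' = 'pre' (prefix) + 'wash' (root). The prefix is 'pre'.

pre


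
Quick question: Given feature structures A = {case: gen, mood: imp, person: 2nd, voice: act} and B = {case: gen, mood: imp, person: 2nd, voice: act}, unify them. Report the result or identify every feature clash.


Compare features:
case: A=gen vs B=gen -> unified: gen
mood: A=imp vs B=imp -> unified: imp
person: A=2nd vs B=2nd -> unified: 2nd
voice: A=act vs B=act -> unified: act
No clashes found.

Unified: {case: gen, mood: imp, person: 2nd, voice: act}


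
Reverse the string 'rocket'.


Reverse 'rocket' character by character: 'tekcor'.

tekcor


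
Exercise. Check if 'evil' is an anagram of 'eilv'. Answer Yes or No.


Sorted letters of 'evil': 'eilv'
Sorted letters of 'eilv': 'eilv'
They match.

Yes


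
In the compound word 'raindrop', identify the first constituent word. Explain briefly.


Split 'raindrop' into 'rain' + 'drop'. The first part is 'rain'.

rain


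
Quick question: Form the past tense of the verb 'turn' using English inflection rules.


Apply rule: Add -ed. 'turn' becomes 'turned'.

turned


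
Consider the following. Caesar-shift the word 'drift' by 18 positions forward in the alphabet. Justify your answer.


Shift each letter by 18: d -> v, r -> j, i -> a, f -> x, t -> l. Result: 'vjaxl'.

vjaxl


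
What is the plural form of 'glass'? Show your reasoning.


Apply rule: Add -es (sibilant/fricative ending). 'glass' becomes 'glasses'.

glasses


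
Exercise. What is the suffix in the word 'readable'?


The word 'readable' = 'read' (root) + '-able' (suffix). The suffix is '-able'.

able


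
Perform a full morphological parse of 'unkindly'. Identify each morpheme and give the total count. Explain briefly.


Step 1: Identify prefix: 'un' (meaning: not/reverse)
Step 2: Identify root: 'kind'
Step 3: Identify suffix(es): 'ly'
Decomposition: un- (prefix: not/reverse) + kind (root) + -ly (suffix: in manner of)
Total morphemes: 3

3 morphemes (un- (prefix: not/reverse) + kind (root) + -ly (suffix: in manner of))


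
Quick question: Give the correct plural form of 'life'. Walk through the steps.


Apply rule: Change -fe to -ves. 'life' becomes 'lives'.

lives


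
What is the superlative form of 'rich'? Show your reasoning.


Apply superlative formation (add -est): 'rich' -> 'richest'.

richest


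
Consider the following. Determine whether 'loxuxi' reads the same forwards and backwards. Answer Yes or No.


Forward: 'loxuxi'
Reversed: 'ixuxol'
They differ.

No


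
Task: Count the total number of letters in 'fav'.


Spell out 'fav' and number each letter: f(1), a(2), v(3). Total: 3 letters.

3


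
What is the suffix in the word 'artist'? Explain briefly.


The word 'artist' = 'art' (root) + '-ist' (suffix). The suffix is '-ist'.

ist


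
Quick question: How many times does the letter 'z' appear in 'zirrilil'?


Letter 'z' in 'zirrilil': found at position(s) 1 = 1 occurrence(s).

1


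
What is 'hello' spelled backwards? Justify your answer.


Reverse 'hello' character by character: 'olleh'.

olleh


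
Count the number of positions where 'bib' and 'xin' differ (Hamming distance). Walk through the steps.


Alignment:
Position 1: 'b' vs 'x' = DIFFER
Position 2: 'i' vs 'i' = match
Position 3: 'b' vs 'n' = DIFFER
Total differences: 2

2


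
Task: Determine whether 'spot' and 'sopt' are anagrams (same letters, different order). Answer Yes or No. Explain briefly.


Sorted letters of 'spot': 'opst'
Sorted letters of 'sopt': 'opst'
They match.

Yes


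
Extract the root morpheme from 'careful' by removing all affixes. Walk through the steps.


Remove suffix '-ful' from 'careful' to get root 'care'.

care


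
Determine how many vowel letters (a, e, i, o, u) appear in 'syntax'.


Vowels in 'syntax': a = 1 vowels.

1


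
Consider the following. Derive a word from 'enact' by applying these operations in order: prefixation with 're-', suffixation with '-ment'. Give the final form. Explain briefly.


Step 1: Add prefix 're-' to 'enact' = 'reenact'
Step 2: Add suffix '-ment' to 'reenact' = 'reenactment'

reenactment


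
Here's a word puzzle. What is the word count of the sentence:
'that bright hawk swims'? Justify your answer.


Split into words: that | bright | hawk | swims = 4 words.

4


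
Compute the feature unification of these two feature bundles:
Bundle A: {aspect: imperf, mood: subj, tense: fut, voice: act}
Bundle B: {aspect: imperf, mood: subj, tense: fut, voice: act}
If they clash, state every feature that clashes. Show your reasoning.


Compare features:
aspect: A=imperf vs B=imperf -> unified: imperf
mood: A=subj vs B=subj -> unified: subj
tense: A=fut vs B=fut -> unified: fut
voice: A=act vs B=act -> unified: act
No clashes found.

Unified: {aspect: imperf, mood: subj, tense: fut, voice: act}


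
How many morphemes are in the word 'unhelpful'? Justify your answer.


Decomposition: un- (prefix) + help (root) + -ful (suffix) = 3 morpheme(s)

3 morphemes


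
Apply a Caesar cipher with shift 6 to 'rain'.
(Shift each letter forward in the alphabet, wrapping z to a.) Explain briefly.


Shift each letter by 6: r -> x, a -> g, i -> o, n -> t. Result: 'xgot'.

xgot


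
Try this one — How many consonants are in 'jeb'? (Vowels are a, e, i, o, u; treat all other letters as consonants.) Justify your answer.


Consonants in 'jeb': j, b = 2 consonants.

2


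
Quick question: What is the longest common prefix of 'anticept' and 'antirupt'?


Compare from the start: 4 characters match: 'anti'. Mismatch at position 5: 'c' vs 'r'.

anti


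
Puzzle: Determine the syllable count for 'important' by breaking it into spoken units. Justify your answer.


Break 'important' into syllables: im-por-tant -> im | por | tant = 3 syllables

3 syllables


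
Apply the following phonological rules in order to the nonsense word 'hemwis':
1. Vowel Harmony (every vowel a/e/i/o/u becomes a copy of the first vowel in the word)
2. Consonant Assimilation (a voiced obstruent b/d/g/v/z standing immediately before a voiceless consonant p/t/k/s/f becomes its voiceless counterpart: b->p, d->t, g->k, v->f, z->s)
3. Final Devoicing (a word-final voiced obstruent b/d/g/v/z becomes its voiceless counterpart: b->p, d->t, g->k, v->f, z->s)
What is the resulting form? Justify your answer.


Starting form: 'hemwis'
Rule 1: Vowel Harmony: all vowels become 'e' (matching first vowel). 'hemwis' -> 'hemwes'
Rule 2: Consonant Assimilation: no voiced obstruent (b/d/g/v/z) stands immediately before a voiceless consonant (p/t/k/s/f). No change.
Rule 3: Final Devoicing: final consonant 's' is not one of the voiced obstruents b/d/g/v/z. No change.
Final form: 'hemwes'

hemwes


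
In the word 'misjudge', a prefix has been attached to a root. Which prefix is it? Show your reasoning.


The word 'misjudge' = 'mis' (prefix) + 'judge' (root). The prefix is 'mis'.

mis


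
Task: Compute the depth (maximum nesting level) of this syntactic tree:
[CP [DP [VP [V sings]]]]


Count bracket nesting levels:
'[' at pos 0: depth = 1
'[' at pos 4: depth = 2
'[' at pos 8: depth = 3
'[' at pos 12: depth = 4
Maximum depth reached: 4

4


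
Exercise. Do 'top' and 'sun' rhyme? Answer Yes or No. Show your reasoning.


Rime (stressed vowel + following sounds) of 'top': -op = /ɒp/
Rime of 'sun': -un = /ʌn/
/ɒp/ and /ʌn/ are different ending sounds, so the words do not rhyme.

No


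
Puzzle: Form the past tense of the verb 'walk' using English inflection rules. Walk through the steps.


Apply rule: Add -ed. 'walk' becomes 'walked'.

walked


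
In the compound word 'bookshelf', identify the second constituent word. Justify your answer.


Split 'bookshelf' into 'book' + 'shelf'. The second part is 'shelf'.

shelf


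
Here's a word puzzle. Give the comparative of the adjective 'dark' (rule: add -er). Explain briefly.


Apply comparative formation (add -er): 'dark' -> 'darker'.

darker


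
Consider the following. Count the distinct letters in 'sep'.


Unique letters in 'sep': {e, p, s} = 3 distinct letters.

3


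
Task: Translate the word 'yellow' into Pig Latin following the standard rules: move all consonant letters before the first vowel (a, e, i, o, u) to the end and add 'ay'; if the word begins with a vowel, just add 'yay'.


'yellow': move consonant cluster 'y' to end and add 'ay': 'ellowyay'.

ellowyay


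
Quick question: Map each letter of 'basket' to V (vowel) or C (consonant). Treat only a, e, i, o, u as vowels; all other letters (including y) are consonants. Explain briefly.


Letter mapping: b = C, a = V, s = C, k = C, e = V, t = C.

CVCCVC


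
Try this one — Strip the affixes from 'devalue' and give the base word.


Remove prefix 'de' from 'devalue' to get root 'value'.

value


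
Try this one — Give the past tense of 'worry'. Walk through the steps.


Apply rule: Change -y to -ied. 'worry' becomes 'worried'.

worried


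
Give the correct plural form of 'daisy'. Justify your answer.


Apply rule: Change -y to -ies (consonant + y). 'daisy' becomes 'daisies'.

daisies


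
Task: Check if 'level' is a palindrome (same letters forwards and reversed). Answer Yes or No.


Forward: 'level'
Reversed: 'level'
They are identical.

Yes


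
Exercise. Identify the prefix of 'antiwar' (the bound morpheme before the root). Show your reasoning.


The word 'antiwar' = 'anti' (prefix) + 'war' (root). The prefix is 'anti'.

anti


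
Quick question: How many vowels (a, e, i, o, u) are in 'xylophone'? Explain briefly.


Vowels in 'xylophone': o, o, e = 3 vowels.

3


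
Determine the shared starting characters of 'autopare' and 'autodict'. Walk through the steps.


Compare from the start: 4 characters match: 'auto'. Mismatch at position 5: 'p' vs 'd'.

auto


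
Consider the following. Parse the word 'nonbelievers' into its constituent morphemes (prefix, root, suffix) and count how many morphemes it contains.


Step 1: Identify prefix: 'non' (meaning: not)
Step 2: Identify root: 'believe'
Step 3: Identify suffix(es): 'er, s'
Decomposition: non- (prefix: not) + believe (root) + -er (suffix: one who) + -s (plural)
Total morphemes: 4

4 morphemes (non- (prefix: not) + believe (root) + -er (suffix: one who) + -s (plural))


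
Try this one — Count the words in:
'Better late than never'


Split into words: Better | late | than | never = 4 words.

4


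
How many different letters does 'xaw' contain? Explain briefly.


Unique letters in 'xaw': {a, w, x} = 3 distinct letters.

3


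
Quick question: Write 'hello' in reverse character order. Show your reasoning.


Reverse 'hello' character by character: 'olleh'.

olleh


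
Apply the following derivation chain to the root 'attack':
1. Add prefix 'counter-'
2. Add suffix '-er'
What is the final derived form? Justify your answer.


Step 1: Add prefix 'counter-' to 'attack' = 'counterattack'
Step 2: Add suffix '-er' to 'counterattack' = 'counterattacker'

counterattacker


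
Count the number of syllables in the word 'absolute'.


Break 'absolute' into syllables: ab-so-lute -> ab | so | lute = 3 syllables

3 syllables


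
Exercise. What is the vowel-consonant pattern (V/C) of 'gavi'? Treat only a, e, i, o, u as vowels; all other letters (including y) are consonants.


Letter mapping: g = C, a = V, v = C, i = V.

CVCV


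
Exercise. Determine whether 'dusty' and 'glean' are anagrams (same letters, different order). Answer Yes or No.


Sorted letters of 'dusty': 'dstuy'
Sorted letters of 'glean': 'aegln'
They do not match.

No


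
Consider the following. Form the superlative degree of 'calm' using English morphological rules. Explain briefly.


Apply superlative formation (add -est): 'calm' -> 'calmest'.

calmest


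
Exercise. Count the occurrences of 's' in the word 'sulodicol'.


Letter 's' in 'sulodicol': found at position(s) 1 = 1 occurrence(s).

1


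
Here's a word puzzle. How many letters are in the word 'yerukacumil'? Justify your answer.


Spell out 'yerukacumil' and number each letter: y(1), e(2), r(3), u(4), k(5), a(6), c(7), u(8), m(9), i(10), l(11). Total: 11 letters.

11


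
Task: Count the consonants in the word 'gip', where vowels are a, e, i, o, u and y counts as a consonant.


Consonants in 'gip': g, p = 2 consonants.

2


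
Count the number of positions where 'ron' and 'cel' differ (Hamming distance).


Alignment:
Position 1: 'r' vs 'c' = DIFFER
Position 2: 'o' vs 'e' = DIFFER
Position 3: 'n' vs 'l' = DIFFER
Total differences: 3

3


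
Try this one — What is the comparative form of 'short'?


Apply comparative formation (add -er): 'short' -> 'shorter'.

shorter


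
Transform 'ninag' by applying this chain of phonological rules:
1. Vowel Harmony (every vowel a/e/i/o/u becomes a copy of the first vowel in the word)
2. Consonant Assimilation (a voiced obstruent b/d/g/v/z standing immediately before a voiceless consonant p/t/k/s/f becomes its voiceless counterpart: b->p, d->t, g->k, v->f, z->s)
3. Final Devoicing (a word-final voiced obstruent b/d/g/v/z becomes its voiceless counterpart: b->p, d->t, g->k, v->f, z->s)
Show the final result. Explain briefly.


Starting form: 'ninag'
Rule 1: Vowel Harmony: all vowels become 'i' (matching first vowel). 'ninag' -> 'ninig'
Rule 2: Consonant Assimilation: no voiced obstruent (b/d/g/v/z) stands immediately before a voiceless consonant (p/t/k/s/f). No change.
Rule 3: Final Devoicing: word-final voiced obstruent 'g' becomes voiceless 'k'. 'ninig' -> 'ninik'
Final form: 'ninik'

ninik


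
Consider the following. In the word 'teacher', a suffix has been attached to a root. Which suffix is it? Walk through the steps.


The word 'teacher' = 'teach' (root) + '-er' (suffix). The suffix is '-er'.

er


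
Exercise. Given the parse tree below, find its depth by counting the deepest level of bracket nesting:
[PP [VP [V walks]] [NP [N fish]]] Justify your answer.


Count bracket nesting levels:
'[' at pos 0: depth = 1
'[' at pos 4: depth = 2
'[' at pos 8: depth = 3
'[' at pos 19: depth = 2
'[' at pos 23: depth = 3
Maximum depth reached: 3

3


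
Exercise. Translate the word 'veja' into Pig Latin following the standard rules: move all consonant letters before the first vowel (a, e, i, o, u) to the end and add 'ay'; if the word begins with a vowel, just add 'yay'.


'veja': move consonant cluster 'v' to end and add 'ay': 'ejavay'.

ejavay


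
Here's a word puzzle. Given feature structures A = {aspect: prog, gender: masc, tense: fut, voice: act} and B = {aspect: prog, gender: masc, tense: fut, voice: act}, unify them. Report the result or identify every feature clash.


Compare features:
aspect: A=prog vs B=prog -> unified: prog
gender: A=masc vs B=masc -> unified: masc
tense: A=fut vs B=fut -> unified: fut
voice: A=act vs B=act -> unified: act
No clashes found.

Unified: {aspect: prog, gender: masc, tense: fut, voice: act}


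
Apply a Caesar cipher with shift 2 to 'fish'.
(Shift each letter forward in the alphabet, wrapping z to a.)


Shift each letter by 2: f -> h, i -> k, s -> u, h -> j. Result: 'hkuj'.

hkuj


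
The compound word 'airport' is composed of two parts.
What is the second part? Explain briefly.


Split 'airport' into 'air' + 'port'. The second part is 'port'.

port


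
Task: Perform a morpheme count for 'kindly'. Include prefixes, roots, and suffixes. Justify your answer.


Decomposition: kind (root) + -ly (suffix) = 2 morpheme(s)

2 morphemes


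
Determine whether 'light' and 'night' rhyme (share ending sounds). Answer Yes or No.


Rime (stressed vowel + following sounds) of 'light': -ight = /aɪt/
Rime of 'night': -ight = /aɪt/
/aɪt/ and /aɪt/ are the same ending sound, so the words rhyme.

Yes


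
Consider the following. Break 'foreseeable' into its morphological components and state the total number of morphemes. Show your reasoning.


Step 1: Identify prefix: 'fore' (meaning: before/front)
Step 2: Identify root: 'see'
Step 3: Identify suffix(es): 'able'
Decomposition: fore- (prefix: before/front) + see (root) + -able (suffix: capable of)
Total morphemes: 3

3 morphemes (fore- (prefix: before/front) + see (root) + -able (suffix: capable of))


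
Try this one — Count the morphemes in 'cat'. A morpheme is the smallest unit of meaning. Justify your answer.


Decomposition: cat (free morpheme) = 1 morpheme(s)

1 morphemes


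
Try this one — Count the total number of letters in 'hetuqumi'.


Spell out 'hetuqumi' and number each letter: h(1), e(2), t(3), u(4), q(5), u(6), m(7), i(8). Total: 8 letters.

8


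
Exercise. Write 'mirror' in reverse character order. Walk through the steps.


Reverse 'mirror' character by character: 'rorrim'.

rorrim


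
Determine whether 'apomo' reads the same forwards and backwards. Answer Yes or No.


Forward: 'apomo'
Reversed: 'omopa'
They differ.

No


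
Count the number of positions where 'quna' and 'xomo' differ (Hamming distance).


Alignment:
Position 1: 'q' vs 'x' = DIFFER
Position 2: 'u' vs 'o' = DIFFER
Position 3: 'n' vs 'm' = DIFFER
Position 4: 'a' vs 'o' = DIFFER
Total differences: 4

4


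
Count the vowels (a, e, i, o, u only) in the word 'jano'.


Vowels in 'jano': a, o = 2 vowels.

2


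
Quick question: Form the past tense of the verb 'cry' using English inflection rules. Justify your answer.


Apply rule: Change -y to -ied. 'cry' becomes 'cried'.

cried


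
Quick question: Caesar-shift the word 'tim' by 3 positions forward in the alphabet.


Shift each letter by 3: t -> w, i -> l, m -> p. Result: 'wlp'.

wlp


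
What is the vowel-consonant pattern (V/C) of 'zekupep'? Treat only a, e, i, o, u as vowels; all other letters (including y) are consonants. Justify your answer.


Letter mapping: z = C, e = V, k = C, u = V, p = C, e = V, p = C.

CVCVCVC


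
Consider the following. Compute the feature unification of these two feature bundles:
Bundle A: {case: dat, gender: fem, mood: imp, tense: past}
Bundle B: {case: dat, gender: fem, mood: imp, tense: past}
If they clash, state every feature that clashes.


Compare features:
case: A=dat vs B=dat -> unified: dat
gender: A=fem vs B=fem -> unified: fem
mood: A=imp vs B=imp -> unified: imp
tense: A=past vs B=past -> unified: past
No clashes found.

Unified: {case: dat, gender: fem, mood: imp, tense: past}


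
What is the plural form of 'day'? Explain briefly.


Apply rule: Add -s. 'day' becomes 'days'.

days


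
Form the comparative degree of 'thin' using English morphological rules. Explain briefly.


Apply comparative formation (double final consonant, add -er): 'thin' -> 'thinner'.

thinner


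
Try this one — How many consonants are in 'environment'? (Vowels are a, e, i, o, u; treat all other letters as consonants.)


Consonants in 'environment': n, v, r, n, m, n, t = 7 consonants.

7


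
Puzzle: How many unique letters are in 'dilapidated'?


Unique letters in 'dilapidated': {a, d, e, i, l, p, t} = 7 distinct letters.

7


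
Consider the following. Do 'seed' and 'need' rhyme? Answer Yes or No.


Rime (stressed vowel + following sounds) of 'seed': -eed = /iːd/
Rime of 'need': -eed = /iːd/
/iːd/ and /iːd/ are the same ending sound, so the words rhyme.

Yes


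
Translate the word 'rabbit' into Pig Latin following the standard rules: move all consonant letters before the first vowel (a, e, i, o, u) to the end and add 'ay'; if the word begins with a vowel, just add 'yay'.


'rabbit': move consonant cluster 'r' to end and add 'ay': 'abbitray'.

abbitray


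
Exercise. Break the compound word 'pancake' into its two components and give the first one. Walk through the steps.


Split 'pancake' into 'pan' + 'cake'. The first part is 'pan'.

pan


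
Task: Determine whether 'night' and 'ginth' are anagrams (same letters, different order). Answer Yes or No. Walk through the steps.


Sorted letters of 'night': 'ghint'
Sorted letters of 'ginth': 'ghint'
They match.

Yes


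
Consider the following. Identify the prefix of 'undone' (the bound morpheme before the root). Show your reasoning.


The word 'undone' = 'un' (prefix) + 'done' (root). The prefix is 'un'.

un


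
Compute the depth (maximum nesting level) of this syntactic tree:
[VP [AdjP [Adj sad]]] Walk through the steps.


Count bracket nesting levels:
'[' at pos 0: depth = 1
'[' at pos 4: depth = 2
'[' at pos 10: depth = 3
Maximum depth reached: 3

3


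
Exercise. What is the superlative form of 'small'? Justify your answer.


Apply superlative formation (add -est): 'small' -> 'smallest'.

smallest


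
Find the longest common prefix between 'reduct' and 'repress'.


Compare from the start: 2 characters match: 're'. Mismatch at position 3: 'd' vs 'p'.

re


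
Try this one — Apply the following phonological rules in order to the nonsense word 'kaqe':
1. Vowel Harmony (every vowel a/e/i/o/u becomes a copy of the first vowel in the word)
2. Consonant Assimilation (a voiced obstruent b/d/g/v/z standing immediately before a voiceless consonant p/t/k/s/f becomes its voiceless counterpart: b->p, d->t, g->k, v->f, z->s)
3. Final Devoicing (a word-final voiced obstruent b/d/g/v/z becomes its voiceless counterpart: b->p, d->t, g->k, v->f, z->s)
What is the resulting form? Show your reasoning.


Starting form: 'kaqe'
Rule 1: Vowel Harmony: all vowels become 'a' (matching first vowel). 'kaqe' -> 'kaqa'
Rule 2: Consonant Assimilation: no voiced obstruent (b/d/g/v/z) stands immediately before a voiceless consonant (p/t/k/s/f). No change.
Rule 3: Final Devoicing: the word ends in the vowel 'a', not a consonant. No change.
Final form: 'kaqa'

kaqa


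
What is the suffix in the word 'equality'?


The word 'equality' = 'equal' (root) + '-ity' (suffix). The suffix is '-ity'.

ity


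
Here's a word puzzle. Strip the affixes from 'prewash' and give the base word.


Remove prefix 'pre' from 'prewash' to get root 'wash'.

wash


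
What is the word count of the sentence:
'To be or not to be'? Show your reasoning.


Split into words: To | be | or | not | to | be = 6 words.

6


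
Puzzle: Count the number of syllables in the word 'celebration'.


Break 'celebration' into syllables: cel-e-bra-tion -> cel | e | bra | tion = 4 syllables

4 syllables


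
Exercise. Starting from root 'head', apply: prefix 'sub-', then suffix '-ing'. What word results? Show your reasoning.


Step 1: Add prefix 'sub-' to 'head' = 'subhead'
Step 2: Add suffix '-ing' to 'subhead' = 'subheading'

subheading


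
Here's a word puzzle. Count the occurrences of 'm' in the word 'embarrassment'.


Letter 'm' in 'embarrassment': found at position(s) 2, 10 = 2 occurrence(s).

2


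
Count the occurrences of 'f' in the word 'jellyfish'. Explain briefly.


Letter 'f' in 'jellyfish': found at position(s) 6 = 1 occurrence(s).

1


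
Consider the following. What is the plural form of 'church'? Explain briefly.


Apply rule: Add -es (sibilant/fricative ending). 'church' becomes 'churches'.

churches


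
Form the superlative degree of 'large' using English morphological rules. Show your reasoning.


Apply superlative formation (ends in e: add -st): 'large' -> 'largest'.

largest


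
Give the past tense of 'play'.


Apply rule: Add -ed. 'play' becomes 'played'.

played


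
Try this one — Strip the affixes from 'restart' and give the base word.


Remove prefix 're' from 'restart' to get root 'start'.

start


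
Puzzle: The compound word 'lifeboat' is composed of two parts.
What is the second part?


Split 'lifeboat' into 'life' + 'boat'. The second part is 'boat'.

boat


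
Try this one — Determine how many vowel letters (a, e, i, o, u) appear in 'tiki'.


Vowels in 'tiki': i, i = 2 vowels.

2


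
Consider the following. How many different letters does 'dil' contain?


Unique letters in 'dil': {d, i, l} = 3 distinct letters.

3


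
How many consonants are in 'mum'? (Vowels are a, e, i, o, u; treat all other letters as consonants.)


Consonants in 'mum': m, m = 2 consonants.

2


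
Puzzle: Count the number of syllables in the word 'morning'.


Break 'morning' into syllables: morn-ing -> morn | ing = 2 syllables

2 syllables


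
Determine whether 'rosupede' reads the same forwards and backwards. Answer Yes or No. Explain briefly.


Forward: 'rosupede'
Reversed: 'edepusor'
They differ.

No


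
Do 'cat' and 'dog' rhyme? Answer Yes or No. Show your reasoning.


Rime (stressed vowel + following sounds) of 'cat': -at = /æt/
Rime of 'dog': -og = /ɒg/
/æt/ and /ɒg/ are different ending sounds, so the words do not rhyme.

No


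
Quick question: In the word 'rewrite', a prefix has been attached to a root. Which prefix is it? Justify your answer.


The word 'rewrite' = 're' (prefix) + 'write' (root). The prefix is 're'.

re


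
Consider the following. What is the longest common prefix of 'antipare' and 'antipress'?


Compare from the start: 5 characters match: 'antip'. Mismatch at position 6: 'a' vs 'r'.

antip


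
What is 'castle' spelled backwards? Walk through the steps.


Reverse 'castle' character by character: 'eltsac'.

eltsac


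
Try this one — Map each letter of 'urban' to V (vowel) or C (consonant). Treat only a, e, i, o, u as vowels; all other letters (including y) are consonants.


Letter mapping: u = V, r = C, b = C, a = V, n = C.

VCCVC


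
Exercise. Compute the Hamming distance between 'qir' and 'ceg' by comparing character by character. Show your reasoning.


Alignment:
Position 1: 'q' vs 'c' = DIFFER
Position 2: 'i' vs 'e' = DIFFER
Position 3: 'r' vs 'g' = DIFFER
Total differences: 3

3


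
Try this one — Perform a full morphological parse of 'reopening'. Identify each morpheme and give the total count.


Step 1: Identify prefix: 're' (meaning: again)
Step 2: Identify root: 'open'
Step 3: Identify suffix(es): 'ing'
Decomposition: re- (prefix: again) + open (root) + -ing (suffix: ongoing action)
Total morphemes: 3

3 morphemes (re- (prefix: again) + open (root) + -ing (suffix: ongoing action))


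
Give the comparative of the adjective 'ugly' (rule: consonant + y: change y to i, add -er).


Apply comparative formation (consonant + y: change y to i, add -er): 'ugly' -> 'uglier'.

uglier


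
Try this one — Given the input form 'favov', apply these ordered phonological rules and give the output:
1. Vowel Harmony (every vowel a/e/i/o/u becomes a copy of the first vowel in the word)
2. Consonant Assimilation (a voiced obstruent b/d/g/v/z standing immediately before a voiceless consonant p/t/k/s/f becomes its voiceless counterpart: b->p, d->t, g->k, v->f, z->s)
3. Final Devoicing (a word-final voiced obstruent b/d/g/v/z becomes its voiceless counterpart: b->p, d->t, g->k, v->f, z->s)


Starting form: 'favov'
Rule 1: Vowel Harmony: all vowels become 'a' (matching first vowel). 'favov' -> 'favav'
Rule 2: Consonant Assimilation: no voiced obstruent (b/d/g/v/z) stands immediately before a voiceless consonant (p/t/k/s/f). No change.
Rule 3: Final Devoicing: word-final voiced obstruent 'v' becomes voiceless 'f'. 'favav' -> 'favaf'
Final form: 'favaf'

favaf


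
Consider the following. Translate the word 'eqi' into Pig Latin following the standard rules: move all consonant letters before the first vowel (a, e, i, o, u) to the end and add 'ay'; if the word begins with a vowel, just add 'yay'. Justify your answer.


'eqi' starts with a vowel, so add 'yay': 'eqiyay'.

eqiyay


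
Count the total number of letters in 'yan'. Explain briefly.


Spell out 'yan' and number each letter: y(1), a(2), n(3). Total: 3 letters.

3


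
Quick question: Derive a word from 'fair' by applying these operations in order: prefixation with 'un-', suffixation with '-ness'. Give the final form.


Step 1: Add prefix 'un-' to 'fair' = 'unfair'
Step 2: Add suffix '-ness' to 'unfair' = 'unfairness'

unfairness


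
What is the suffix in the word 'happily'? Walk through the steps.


The word 'happily' = 'happy' (root) + '-ly' (suffix). The suffix is '-ly'.

ly


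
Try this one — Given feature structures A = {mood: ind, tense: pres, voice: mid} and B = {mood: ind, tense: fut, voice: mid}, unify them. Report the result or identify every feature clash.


Compare features:
mood: A=ind vs B=ind -> unified: ind
tense: A=pres vs B=fut -> CLASH
voice: A=mid vs B=mid -> unified: mid
Clash detected on feature 'tense' (pres vs fut); unification fails.

CLASH on 'tense' (pres vs fut)


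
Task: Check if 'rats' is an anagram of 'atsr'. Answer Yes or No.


Sorted letters of 'rats': 'arst'
Sorted letters of 'atsr': 'arst'
They match.

Yes


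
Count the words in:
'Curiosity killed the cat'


Split into words: Curiosity | killed | the | cat = 4 words.

4


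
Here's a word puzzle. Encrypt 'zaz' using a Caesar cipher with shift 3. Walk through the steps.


Shift each letter by 3: z -> c, a -> d, z -> c. Result: 'cdc'.

cdc


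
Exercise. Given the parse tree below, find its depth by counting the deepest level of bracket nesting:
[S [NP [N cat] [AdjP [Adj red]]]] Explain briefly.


Count bracket nesting levels:
'[' at pos 0: depth = 1
'[' at pos 3: depth = 2
'[' at pos 7: depth = 3
'[' at pos 15: depth = 3
'[' at pos 21: depth = 4
Maximum depth reached: 4

4


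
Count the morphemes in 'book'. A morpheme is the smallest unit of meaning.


Decomposition: book (free morpheme) = 1 morpheme(s)

1 morphemes


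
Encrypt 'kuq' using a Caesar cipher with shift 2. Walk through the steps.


Shift each letter by 2: k -> m, u -> w, q -> s. Result: 'mws'.

mws


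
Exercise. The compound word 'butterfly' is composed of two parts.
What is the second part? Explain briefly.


Split 'butterfly' into 'butter' + 'fly'. The second part is 'fly'.

fly


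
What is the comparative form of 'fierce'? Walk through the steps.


Apply comparative formation (ends in e: add -r): 'fierce' -> 'fiercer'.

fiercer


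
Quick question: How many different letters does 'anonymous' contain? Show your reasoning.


Unique letters in 'anonymous': {a, m, n, o, s, u, y} = 7 distinct letters.

7


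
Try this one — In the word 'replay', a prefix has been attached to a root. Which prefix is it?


The word 'replay' = 're' (prefix) + 'play' (root). The prefix is 're'.

re


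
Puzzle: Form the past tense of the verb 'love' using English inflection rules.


Apply rule: Add -d (word ends in -e). 'love' becomes 'loved'.

loved


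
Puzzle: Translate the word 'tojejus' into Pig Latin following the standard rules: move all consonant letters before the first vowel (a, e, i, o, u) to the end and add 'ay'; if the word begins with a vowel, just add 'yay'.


'tojejus': move consonant cluster 't' to end and add 'ay': 'ojejustay'.

ojejustay


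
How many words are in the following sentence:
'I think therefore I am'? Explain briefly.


Split into words: I | think | therefore | I | am = 5 words.

5


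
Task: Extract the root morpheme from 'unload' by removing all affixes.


Remove prefix 'un' from 'unload' to get root 'load'.

load


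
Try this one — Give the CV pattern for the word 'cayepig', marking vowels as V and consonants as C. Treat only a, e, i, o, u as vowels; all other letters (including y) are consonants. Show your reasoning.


Letter mapping: c = C, a = V, y = C, e = V, p = C, i = V, g = C.

CVCVCVC


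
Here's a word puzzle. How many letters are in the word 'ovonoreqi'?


Spell out 'ovonoreqi' and number each letter: o(1), v(2), o(3), n(4), o(5), r(6), e(7), q(8), i(9). Total: 9 letters.

9


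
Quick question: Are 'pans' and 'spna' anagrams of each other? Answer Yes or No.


Sorted letters of 'pans': 'anps'
Sorted letters of 'spna': 'anps'
They match.

Yes


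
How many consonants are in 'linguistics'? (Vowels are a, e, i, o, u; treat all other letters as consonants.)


Consonants in 'linguistics': l, n, g, s, t, c, s = 7 consonants.

7


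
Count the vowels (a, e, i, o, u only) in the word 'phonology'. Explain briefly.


Vowels in 'phonology': o, o, o = 3 vowels.

3


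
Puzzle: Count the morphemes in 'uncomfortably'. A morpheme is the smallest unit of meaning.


Decomposition: un- (prefix) + comfort (root) + -able (suffix) + -ly (suffix) = 4 morpheme(s)

4 morphemes


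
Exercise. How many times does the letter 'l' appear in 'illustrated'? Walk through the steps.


Letter 'l' in 'illustrated': found at position(s) 2, 3 = 2 occurrence(s).

2


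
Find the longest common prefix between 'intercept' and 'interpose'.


Compare from the start: 5 characters match: 'inter'. Mismatch at position 6: 'c' vs 'p'.

inter


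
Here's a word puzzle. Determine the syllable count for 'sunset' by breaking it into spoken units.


Break 'sunset' into syllables: sun-set -> sun | set = 2 syllables

2 syllables


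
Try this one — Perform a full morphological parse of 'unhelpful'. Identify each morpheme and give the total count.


Step 1: Identify prefix: 'un' (meaning: not/reverse)
Step 2: Identify root: 'help'
Step 3: Identify suffix(es): 'ful'
Decomposition: un- (prefix: not/reverse) + help (root) + -ful (suffix: full of)
Total morphemes: 3

3 morphemes (un- (prefix: not/reverse) + help (root) + -ful (suffix: full of))


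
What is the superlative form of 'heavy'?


Apply superlative formation (consonant + y: change y to i, add -est): 'heavy' -> 'heaviest'.

heaviest


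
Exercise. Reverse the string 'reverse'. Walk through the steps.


Reverse 'reverse' character by character: 'esrever'.

esrever


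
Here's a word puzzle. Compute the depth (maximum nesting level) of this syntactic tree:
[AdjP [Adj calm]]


Count bracket nesting levels:
'[' at pos 0: depth = 1
'[' at pos 6: depth = 2
Maximum depth reached: 2

2


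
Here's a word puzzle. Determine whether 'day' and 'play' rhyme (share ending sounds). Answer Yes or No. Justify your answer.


Rime (stressed vowel + following sounds) of 'day': -ay = /eɪ/
Rime of 'play': -ay = /eɪ/
/eɪ/ and /eɪ/ are the same ending sound, so the words rhyme.

Yes


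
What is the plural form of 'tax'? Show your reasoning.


Apply rule: Add -es (sibilant/fricative ending). 'tax' becomes 'taxes'.

taxes


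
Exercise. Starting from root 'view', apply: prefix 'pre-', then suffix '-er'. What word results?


Step 1: Add prefix 'pre-' to 'view' = 'preview'
Step 2: Add suffix '-er' to 'preview' = 'previewer'

previewer


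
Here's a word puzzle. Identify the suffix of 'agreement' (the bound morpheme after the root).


The word 'agreement' = 'agree' (root) + '-ment' (suffix). The suffix is '-ment'.

ment


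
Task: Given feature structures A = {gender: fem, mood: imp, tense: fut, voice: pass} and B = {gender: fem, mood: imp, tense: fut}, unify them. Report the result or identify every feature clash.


Compare features:
gender: A=fem vs B=fem -> unified: fem
mood: A=imp vs B=imp -> unified: imp
tense: A=fut vs B=fut -> unified: fut
voice: A=pass vs B=_ -> unified: pass
No clashes found.

Unified: {gender: fem, mood: imp, tense: fut, voice: pass}


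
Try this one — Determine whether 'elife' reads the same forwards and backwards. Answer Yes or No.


Forward: 'elife'
Reversed: 'efile'
They differ.

No


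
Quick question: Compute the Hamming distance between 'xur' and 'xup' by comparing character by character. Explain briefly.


Alignment:
Position 1: 'x' vs 'x' = match
Position 2: 'u' vs 'u' = match
Position 3: 'r' vs 'p' = DIFFER
Total differences: 1

1


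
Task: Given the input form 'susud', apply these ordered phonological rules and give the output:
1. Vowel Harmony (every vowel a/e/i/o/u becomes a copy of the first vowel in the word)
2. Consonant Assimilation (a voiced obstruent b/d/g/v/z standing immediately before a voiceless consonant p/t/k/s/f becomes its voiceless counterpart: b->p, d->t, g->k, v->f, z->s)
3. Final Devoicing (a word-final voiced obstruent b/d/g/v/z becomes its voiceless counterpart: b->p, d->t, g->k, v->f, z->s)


Starting form: 'susud'
Rule 1: Vowel Harmony: all vowels already match. No change.
Rule 2: Consonant Assimilation: no voiced obstruent (b/d/g/v/z) stands immediately before a voiceless consonant (p/t/k/s/f). No change.
Rule 3: Final Devoicing: word-final voiced obstruent 'd' becomes voiceless 't'. 'susud' -> 'susut'
Final form: 'susut'

susut


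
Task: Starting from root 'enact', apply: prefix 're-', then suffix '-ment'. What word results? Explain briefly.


Step 1: Add prefix 're-' to 'enact' = 'reenact'
Step 2: Add suffix '-ment' to 'reenact' = 'reenactment'

reenactment


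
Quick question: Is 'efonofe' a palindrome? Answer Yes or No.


Forward: 'efonofe'
Reversed: 'efonofe'
They are identical.

Yes


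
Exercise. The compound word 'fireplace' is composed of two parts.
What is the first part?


Split 'fireplace' into 'fire' + 'place'. The first part is 'fire'.

fire


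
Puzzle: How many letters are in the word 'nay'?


Spell out 'nay' and number each letter: n(1), a(2), y(3). Total: 3 letters.

3


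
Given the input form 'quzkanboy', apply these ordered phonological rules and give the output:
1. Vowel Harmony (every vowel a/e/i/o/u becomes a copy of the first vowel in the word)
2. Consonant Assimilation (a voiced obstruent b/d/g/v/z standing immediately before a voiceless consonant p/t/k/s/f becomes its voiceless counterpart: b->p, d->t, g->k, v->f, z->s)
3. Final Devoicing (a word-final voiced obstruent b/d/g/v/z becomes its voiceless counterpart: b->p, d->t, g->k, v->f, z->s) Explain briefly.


Starting form: 'quzkanboy'
Rule 1: Vowel Harmony: all vowels become 'u' (matching first vowel). 'quzkanboy' -> 'quzkunbuy'
Rule 2: Consonant Assimilation: voiced obstruent before voiceless consonant becomes voiceless ('zk' -> 'sk'). 'quzkunbuy' -> 'quskunbuy'
Rule 3: Final Devoicing: final consonant 'y' is not one of the voiced obstruents b/d/g/v/z. No change.
Final form: 'quskunbuy'

quskunbuy
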